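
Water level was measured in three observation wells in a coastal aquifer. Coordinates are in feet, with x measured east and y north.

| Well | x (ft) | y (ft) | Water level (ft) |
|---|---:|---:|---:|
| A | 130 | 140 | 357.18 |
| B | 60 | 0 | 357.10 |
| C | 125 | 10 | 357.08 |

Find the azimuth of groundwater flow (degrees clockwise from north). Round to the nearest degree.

151°

With h = a·x + b·y + c and A as origin, the differences give:
  (-70)·a + (-140)·b = -0.08
  (-5)·a + (-130)·b = -0.10
Eliminate b (×(-130) and ×(-140), subtract): 8400·a = -3.600 → a = ∂h/∂x = -0.0004286
Back-substitute: b = ∂h/∂y = +0.0007857.
Flow direction (−∇h) has components (+0.0004286 E, -0.0007857 N).
Azimuth = atan2(E, N) = atan2(+0.0004286, -0.0007857) = 151.4° ≈ 151°.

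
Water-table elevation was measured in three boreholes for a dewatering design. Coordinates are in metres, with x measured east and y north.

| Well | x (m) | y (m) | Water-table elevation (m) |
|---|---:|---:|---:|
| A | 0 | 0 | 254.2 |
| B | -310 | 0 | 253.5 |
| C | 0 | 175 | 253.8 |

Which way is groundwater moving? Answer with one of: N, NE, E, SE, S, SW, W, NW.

∂h/∂x = (253.5 − 254.2) / (-310 − 0) = +0.002258
∂h/∂y = (253.8 − 254.2) / (175 − 0) = -0.002286
Flow = −∇h = (-0.002258 east, +0.002286 north), which points northwest.

NW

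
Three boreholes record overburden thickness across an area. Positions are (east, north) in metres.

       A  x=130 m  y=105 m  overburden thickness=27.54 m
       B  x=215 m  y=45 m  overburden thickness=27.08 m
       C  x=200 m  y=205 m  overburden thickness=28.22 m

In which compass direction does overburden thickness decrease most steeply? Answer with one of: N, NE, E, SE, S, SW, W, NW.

Three-point gradient (reference A): Δ to B = (85, -60, -0.46), Δ to C = (70, 100, +0.68).
∂d/∂x = -0.0004094, ∂d/∂y = +0.007087 (det = 12700).
Steepest decrease is along −∇f = (+0.0004094 E, -0.007087 N) → south.

S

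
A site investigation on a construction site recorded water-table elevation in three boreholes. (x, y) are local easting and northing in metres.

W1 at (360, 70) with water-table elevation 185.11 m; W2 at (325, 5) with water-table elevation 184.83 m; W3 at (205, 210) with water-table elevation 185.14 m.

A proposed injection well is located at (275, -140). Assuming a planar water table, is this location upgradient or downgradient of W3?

Differences from W1: to W2 (Δx, Δy, Δh) = (-35, -65, -0.28); to W3 = (-155, 140, +0.03).
Solve a·Δx + b·Δy = Δh: det = (-35)·140 − (-155)·(-65) = -14975.
∂h/∂x = [(-0.28)·140 − (+0.03)·(-65)] / -14975 = +0.002487
∂h/∂y = [(-35)·(+0.03) − (-155)·(-0.28)] / -14975 = +0.002968
Head at (275, -140) = 185.11 + (+0.002487)·(-85) + (+0.002968)·(-210) = 184.28 m.
That is lower than the 185.14 m at W3, so the point is downgradient.

downgradient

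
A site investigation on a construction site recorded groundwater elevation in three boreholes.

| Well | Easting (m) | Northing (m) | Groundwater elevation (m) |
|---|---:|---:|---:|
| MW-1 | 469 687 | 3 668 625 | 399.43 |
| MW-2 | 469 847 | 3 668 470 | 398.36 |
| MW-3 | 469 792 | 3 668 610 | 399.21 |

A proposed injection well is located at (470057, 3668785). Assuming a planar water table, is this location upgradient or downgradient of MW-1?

upgradient

Taking MW-1 as reference: MW-2−MW-1 = (160, -155, -1.07); MW-3−MW-1 = (105, -15, -0.22).
Solve a·Δx + b·Δy = Δh: det = 160·(-15) − 105·(-155) = 13875.
∂h/∂x = [(-1.07)·(-15) − (-0.22)·(-155)] / 13875 = -0.001301
∂h/∂y = [160·(-0.22) − 105·(-1.07)] / 13875 = +0.005560
Head at (470057, 3668785) = 399.43 + (-0.001301)·(370) + (+0.005560)·(160) = 399.84 m.
That is higher than the 399.43 m at MW-1, so the point is upgradient.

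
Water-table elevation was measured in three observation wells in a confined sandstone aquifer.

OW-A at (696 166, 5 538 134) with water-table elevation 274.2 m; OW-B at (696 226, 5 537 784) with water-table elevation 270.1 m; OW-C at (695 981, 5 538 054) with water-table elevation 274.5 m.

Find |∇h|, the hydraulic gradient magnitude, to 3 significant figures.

0.0123

With h = a·x + b·y + c and OW-A as origin, the differences give:
  60·a + (-350)·b = -4.1
  (-185)·a + (-80)·b = +0.3
Eliminate b (×(-80) and ×(-350), subtract): -69550·a = 433.00 → a = ∂h/∂x = -0.006226
Back-substitute: b = ∂h/∂y = +0.01065.
|∇h| = √(-0.006226² + 0.01065²) = 0.01234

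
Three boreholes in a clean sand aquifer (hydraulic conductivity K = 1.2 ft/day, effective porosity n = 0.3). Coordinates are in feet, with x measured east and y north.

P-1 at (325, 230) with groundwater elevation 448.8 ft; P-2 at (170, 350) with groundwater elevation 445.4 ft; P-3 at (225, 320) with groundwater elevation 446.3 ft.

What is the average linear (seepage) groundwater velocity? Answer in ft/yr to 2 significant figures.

36 ft/yr

With h = a·x + b·y + c and P-1 as origin, the differences give:
  (-155)·a + 120·b = -3.4
  (-100)·a + 90·b = -2.5
Eliminate b (×90 and ×120, subtract): -1950·a = -6.00 → a = ∂h/∂x = +0.003077
Back-substitute: b = ∂h/∂y = -0.02436.
|∇h| = √(0.003077² + -0.02436²) = 0.02455
Seepage velocity v = K·i/n = 1.2 × 0.02455 / 0.3 = 0.0982 ft/day = 35.87 ft/yr.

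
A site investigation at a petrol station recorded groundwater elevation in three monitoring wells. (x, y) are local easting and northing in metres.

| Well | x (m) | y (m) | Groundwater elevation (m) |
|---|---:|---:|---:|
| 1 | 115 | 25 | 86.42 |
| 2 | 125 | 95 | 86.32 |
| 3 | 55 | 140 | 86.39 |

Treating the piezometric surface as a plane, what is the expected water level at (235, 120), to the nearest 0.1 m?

Taking 1 as reference: 2−1 = (10, 70, -0.10); 3−1 = (-60, 115, -0.03).
Solve a·Δx + b·Δy = Δh: det = 10·115 − (-60)·70 = 5350.
∂h/∂x = [(-0.10)·115 − (-0.03)·70] / 5350 = -0.001757
∂h/∂y = [10·(-0.03) − (-60)·(-0.10)] / 5350 = -0.001178
h(235, 120) = 86.42 + (-0.001757)·(120) + (-0.001178)·(95) = 86.42 -0.211 -0.112 = 86.097 m.

86.1 m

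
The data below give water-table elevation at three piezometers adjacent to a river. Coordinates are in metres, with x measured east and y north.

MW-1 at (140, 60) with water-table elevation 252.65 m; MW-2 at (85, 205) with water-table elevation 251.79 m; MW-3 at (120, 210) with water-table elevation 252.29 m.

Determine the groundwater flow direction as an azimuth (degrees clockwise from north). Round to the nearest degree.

272°

Taking MW-1 as reference: MW-2−MW-1 = (-55, 145, -0.86); MW-3−MW-1 = (-20, 150, -0.36).
Determinant of the coordinate differences = (-55)·150 − (-20)·145 = -5350.
∂h/∂x = [(-0.86)·150 − (-0.36)·145] / -5350 = +0.01436
∂h/∂y = [(-55)·(-0.36) − (-20)·(-0.86)] / -5350 = -0.0004860
Flow direction (−∇h) has components (-0.01436 E, +0.0004860 N).
Azimuth = atan2(E, N) = atan2(-0.01436, +0.0004860) = 271.9° ≈ 272°.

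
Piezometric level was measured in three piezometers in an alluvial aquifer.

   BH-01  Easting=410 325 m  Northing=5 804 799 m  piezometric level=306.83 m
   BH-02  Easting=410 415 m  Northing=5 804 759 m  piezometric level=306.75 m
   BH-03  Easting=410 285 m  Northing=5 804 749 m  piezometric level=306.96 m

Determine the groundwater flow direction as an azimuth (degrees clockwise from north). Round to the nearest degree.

Taking BH-01 as reference: BH-02−BH-01 = (90, -40, -0.08); BH-03−BH-01 = (-40, -50, +0.13).
Solve a·Δx + b·Δy = Δh: det = 90·(-50) − (-40)·(-40) = -6100.
∂h/∂x = [(-0.08)·(-50) − (+0.13)·(-40)] / -6100 = -0.001508
∂h/∂y = [90·(+0.13) − (-40)·(-0.08)] / -6100 = -0.001393
Flow direction (−∇h) has components (+0.001508 E, +0.001393 N).
Azimuth = atan2(E, N) = atan2(+0.001508, +0.001393) = 47.3° ≈ 047°.

047°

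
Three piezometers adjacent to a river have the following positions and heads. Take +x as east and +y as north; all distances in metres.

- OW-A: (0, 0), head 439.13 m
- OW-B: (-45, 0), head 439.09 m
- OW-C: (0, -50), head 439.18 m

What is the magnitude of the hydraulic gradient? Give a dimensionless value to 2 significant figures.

0.0013

∂h/∂x = (439.09 − 439.13) / (-45 − 0) = +0.0008889
∂h/∂y = (439.18 − 439.13) / (-50 − 0) = -0.001000
|∇h| = √(0.0008889² + -0.001000²) = 0.001338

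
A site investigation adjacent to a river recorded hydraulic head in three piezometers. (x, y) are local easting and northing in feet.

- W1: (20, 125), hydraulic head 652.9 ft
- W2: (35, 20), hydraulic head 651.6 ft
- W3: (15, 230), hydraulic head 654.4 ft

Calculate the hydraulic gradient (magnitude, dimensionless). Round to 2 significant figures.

Taking W1 as reference: W2−W1 = (15, -105, -1.3); W3−W1 = (-5, 105, +1.5).
Solve a·Δx + b·Δy = Δh: det = 15·105 − (-5)·(-105) = 1050.
∂h/∂x = [(-1.3)·105 − (+1.5)·(-105)] / 1050 = +0.02000
∂h/∂y = [15·(+1.5) − (-5)·(-1.3)] / 1050 = +0.01524
|∇h| = √(0.02000² + 0.01524²) = 0.02514

0.025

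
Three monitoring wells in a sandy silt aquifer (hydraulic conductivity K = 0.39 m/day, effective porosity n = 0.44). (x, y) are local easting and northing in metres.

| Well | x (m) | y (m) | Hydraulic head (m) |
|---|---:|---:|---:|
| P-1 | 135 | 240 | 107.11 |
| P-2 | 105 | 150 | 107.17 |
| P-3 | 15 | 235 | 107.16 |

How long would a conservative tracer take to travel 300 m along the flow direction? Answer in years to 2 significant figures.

With h = a·x + b·y + c and P-1 as origin, the differences give:
  (-30)·a + (-90)·b = +0.06
  (-120)·a + (-5)·b = +0.05
Eliminate b (×(-5) and ×(-90), subtract): -10650·a = 4.200 → a = ∂h/∂x = -0.0003944
Back-substitute: b = ∂h/∂y = -0.0005352.
|∇h| = √(-0.0003944² + -0.0005352²) = 0.0006648
Seepage velocity v = K·i/n = 0.39 × 0.0006648 / 0.44 = 0.0005893 m/day.
t = 300 / 0.0005893 = 5.091e+05 days = 1.39e+03 years.

1400 years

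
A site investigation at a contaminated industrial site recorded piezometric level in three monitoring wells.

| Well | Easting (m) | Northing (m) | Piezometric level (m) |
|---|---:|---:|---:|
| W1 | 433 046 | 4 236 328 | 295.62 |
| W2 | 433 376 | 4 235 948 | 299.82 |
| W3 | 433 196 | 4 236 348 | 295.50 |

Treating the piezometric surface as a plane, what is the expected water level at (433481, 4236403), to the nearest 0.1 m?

With h = a·x + b·y + c and W1 as origin, the differences give:
  330·a + (-380)·b = +4.20
  150·a + 20·b = -0.12
Eliminate b (×20 and ×(-380), subtract): 63600·a = 38.400 → a = ∂h/∂x = +0.0006038
Back-substitute: b = ∂h/∂y = -0.01053.
h(433481, 4236403) = 295.62 + (+0.0006038)·(435) + (-0.01053)·(75) = 295.62 +0.263 -0.790 = 295.093 m.

295.1 m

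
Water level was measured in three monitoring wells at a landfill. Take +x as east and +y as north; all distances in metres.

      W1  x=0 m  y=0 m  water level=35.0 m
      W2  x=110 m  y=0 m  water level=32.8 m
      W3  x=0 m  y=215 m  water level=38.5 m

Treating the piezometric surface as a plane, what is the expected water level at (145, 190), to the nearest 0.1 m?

∂h/∂x = (32.8 − 35.0) / (110 − 0) = -0.02000
∂h/∂y = (38.5 − 35.0) / (215 − 0) = +0.01628
h(145, 190) = 35.0 + (-0.02000)·(145) + (+0.01628)·(190) = 35.0 -2.900 +3.093 = 35.193 m.

35.2 m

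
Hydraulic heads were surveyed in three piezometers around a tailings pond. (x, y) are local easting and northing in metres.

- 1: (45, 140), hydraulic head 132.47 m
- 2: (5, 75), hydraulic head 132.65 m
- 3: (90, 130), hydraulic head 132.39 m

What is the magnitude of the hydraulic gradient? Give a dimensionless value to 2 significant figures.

0.0026

Three-point gradient (reference 1): Δ to 2 = (-40, -65, +0.18), Δ to 3 = (45, -10, -0.08).
∂h/∂x = -0.002105, ∂h/∂y = -0.001474 (det = 3325).
|∇h| = √(-0.002105² + -0.001474²) = 0.00257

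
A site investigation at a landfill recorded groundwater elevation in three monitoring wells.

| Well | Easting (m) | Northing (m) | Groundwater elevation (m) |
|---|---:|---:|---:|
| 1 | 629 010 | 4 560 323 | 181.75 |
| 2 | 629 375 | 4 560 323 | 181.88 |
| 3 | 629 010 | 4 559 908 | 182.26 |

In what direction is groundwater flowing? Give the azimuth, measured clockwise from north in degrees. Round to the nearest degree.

∂h/∂x = (181.88 − 181.75) / (629375 − 629010) = +0.0003562
∂h/∂y = (182.26 − 181.75) / (4559908 − 4560323) = -0.001229
Flow direction (−∇h) has components (-0.0003562 E, +0.001229 N).
Azimuth = atan2(E, N) = atan2(-0.0003562, +0.001229) = 343.8° ≈ 344°.

344°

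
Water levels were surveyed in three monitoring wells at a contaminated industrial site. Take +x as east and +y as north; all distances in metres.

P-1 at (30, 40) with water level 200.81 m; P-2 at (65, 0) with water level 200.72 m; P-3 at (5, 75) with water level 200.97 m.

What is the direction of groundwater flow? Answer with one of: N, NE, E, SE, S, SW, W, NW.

SW

Three-point gradient (reference P-1): Δ to P-2 = (35, -40, -0.09), Δ to P-3 = (-25, 35, +0.16).
∂h/∂x = +0.01444, ∂h/∂y = +0.01489 (det = 225).
Flow = −∇h = (-0.01444 east, -0.01489 north), which points southwest.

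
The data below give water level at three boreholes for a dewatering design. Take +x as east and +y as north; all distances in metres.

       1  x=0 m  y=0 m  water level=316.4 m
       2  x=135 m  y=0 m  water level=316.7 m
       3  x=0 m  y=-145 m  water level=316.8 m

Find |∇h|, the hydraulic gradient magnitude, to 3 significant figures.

∂h/∂x = (316.7 − 316.4) / (135 − 0) = +0.002222
∂h/∂y = (316.8 − 316.4) / (-145 − 0) = -0.002759
|∇h| = √(0.002222² + -0.002759²) = 0.003543

0.00354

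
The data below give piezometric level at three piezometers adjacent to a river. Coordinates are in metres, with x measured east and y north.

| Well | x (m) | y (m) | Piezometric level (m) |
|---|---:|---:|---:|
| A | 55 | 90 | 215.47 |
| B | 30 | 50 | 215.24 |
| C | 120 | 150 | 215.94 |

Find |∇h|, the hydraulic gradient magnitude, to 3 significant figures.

0.00540

With h = a·x + b·y + c and A as origin, the differences give:
  (-25)·a + (-40)·b = -0.23
  65·a + 60·b = +0.47
Eliminate b (×60 and ×(-40), subtract): 1100·a = 5.000 → a = ∂h/∂x = +0.004545
Back-substitute: b = ∂h/∂y = +0.002909.
|∇h| = √(0.004545² + 0.002909²) = 0.005396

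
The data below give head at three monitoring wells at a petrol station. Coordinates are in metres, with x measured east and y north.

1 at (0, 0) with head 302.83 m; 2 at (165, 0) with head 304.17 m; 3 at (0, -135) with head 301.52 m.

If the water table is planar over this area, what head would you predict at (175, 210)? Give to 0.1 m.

∂h/∂x = (304.17 − 302.83) / (165 − 0) = +0.008121
∂h/∂y = (301.52 − 302.83) / (-135 − 0) = +0.009704
h(175, 210) = 302.83 + (+0.008121)·(175) + (+0.009704)·(210) = 302.83 +1.421 +2.038 = 306.289 m.

306.3 m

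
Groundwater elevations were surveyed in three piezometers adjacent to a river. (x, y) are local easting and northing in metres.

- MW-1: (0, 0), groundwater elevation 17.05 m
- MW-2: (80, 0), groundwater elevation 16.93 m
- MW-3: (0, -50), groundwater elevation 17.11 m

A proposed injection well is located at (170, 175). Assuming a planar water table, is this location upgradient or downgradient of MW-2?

∂h/∂x = (16.93 − 17.05) / (80 − 0) = -0.001500
∂h/∂y = (17.11 − 17.05) / (-50 − 0) = -0.001200
Head at (170, 175) = 17.05 + (-0.001500)·(170) + (-0.001200)·(175) = 16.59 m.
That is lower than the 16.93 m at MW-2, so the point is downgradient.

downgradient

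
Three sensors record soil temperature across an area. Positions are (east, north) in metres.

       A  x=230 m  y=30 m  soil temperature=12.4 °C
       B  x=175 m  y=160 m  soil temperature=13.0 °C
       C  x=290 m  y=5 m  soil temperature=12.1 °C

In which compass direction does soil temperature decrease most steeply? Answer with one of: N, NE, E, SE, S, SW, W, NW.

SE

Three-point gradient (reference A): Δ to B = (-55, 130, +0.6), Δ to C = (60, -25, -0.3).
∂T/∂x = -0.003735, ∂T/∂y = +0.003035 (det = -6425).
Steepest decrease is along −∇f = (+0.003735 E, -0.003035 N) → southeast.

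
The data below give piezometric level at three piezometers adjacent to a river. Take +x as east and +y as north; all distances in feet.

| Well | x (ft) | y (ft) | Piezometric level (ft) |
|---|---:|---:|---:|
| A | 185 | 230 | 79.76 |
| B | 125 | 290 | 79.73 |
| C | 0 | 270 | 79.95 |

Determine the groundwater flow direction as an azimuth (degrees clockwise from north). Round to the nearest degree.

037°

With h = a·x + b·y + c and A as origin, the differences give:
  (-60)·a + 60·b = -0.03
  (-185)·a + 40·b = +0.19
Eliminate b (×40 and ×60, subtract): 8700·a = -12.600 → a = ∂h/∂x = -0.001448
Back-substitute: b = ∂h/∂y = -0.001948.
Flow direction (−∇h) has components (+0.001448 E, +0.001948 N).
Azimuth = atan2(E, N) = atan2(+0.001448, +0.001948) = 36.6° ≈ 037°.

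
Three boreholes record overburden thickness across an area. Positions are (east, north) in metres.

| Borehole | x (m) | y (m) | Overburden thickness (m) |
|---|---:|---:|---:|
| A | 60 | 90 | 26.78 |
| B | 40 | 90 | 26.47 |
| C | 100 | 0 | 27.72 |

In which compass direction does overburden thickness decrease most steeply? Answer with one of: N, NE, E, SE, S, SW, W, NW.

Taking A as reference: B−A = (-20, 0, -0.31); C−A = (40, -90, +0.94).
Solve a·Δx + b·Δy = Δd: det = (-20)·(-90) − 40·0 = 1800.
∂d/∂x = [(-0.31)·(-90) − (+0.94)·0] / 1800 = +0.01550
∂d/∂y = [(-20)·(+0.94) − 40·(-0.31)] / 1800 = -0.003556
Steepest decrease is along −∇f = (-0.01550 E, +0.003556 N) → west.

W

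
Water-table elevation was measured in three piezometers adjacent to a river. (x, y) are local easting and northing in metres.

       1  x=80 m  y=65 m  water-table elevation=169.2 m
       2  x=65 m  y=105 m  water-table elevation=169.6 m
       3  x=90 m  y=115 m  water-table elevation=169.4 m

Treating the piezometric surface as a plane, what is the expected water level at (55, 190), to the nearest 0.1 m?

Differences from 1: to 2 (Δx, Δy, Δh) = (-15, 40, +0.4); to 3 = (10, 50, +0.2).
Solve a·Δx + b·Δy = Δh: det = (-15)·50 − 10·40 = -1150.
∂h/∂x = [(+0.4)·50 − (+0.2)·40] / -1150 = -0.01043
∂h/∂y = [(-15)·(+0.2) − 10·(+0.4)] / -1150 = +0.006087
h(55, 190) = 169.2 + (-0.01043)·(-25) + (+0.006087)·(125) = 169.2 +0.261 +0.761 = 170.222 m.

170.2 m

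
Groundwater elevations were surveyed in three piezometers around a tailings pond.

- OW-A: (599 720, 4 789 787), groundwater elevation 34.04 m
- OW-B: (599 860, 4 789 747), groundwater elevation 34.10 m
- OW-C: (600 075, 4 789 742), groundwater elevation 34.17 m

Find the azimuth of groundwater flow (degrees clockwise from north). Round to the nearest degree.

Taking OW-A as reference: OW-B−OW-A = (140, -40, +0.06); OW-C−OW-A = (355, -45, +0.13).
Solve a·Δx + b·Δy = Δh: det = 140·(-45) − 355·(-40) = 7900.
∂h/∂x = [(+0.06)·(-45) − (+0.13)·(-40)] / 7900 = +0.0003165
∂h/∂y = [140·(+0.13) − 355·(+0.06)] / 7900 = -0.0003924
Flow direction (−∇h) has components (-0.0003165 E, +0.0003924 N).
Azimuth = atan2(E, N) = atan2(-0.0003165, +0.0003924) = 321.1° ≈ 321°.

321°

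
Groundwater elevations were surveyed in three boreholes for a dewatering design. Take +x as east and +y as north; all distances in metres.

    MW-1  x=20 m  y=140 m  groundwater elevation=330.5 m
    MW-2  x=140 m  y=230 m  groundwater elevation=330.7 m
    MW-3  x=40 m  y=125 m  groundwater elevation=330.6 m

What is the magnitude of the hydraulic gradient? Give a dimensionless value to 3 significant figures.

With h = a·x + b·y + c and MW-1 as origin, the differences give:
  120·a + 90·b = +0.2
  20·a + (-15)·b = +0.1
Eliminate b (×(-15) and ×90, subtract): -3600·a = -12.00 → a = ∂h/∂x = +0.003333
Back-substitute: b = ∂h/∂y = -0.002222.
|∇h| = √(0.003333² + -0.002222²) = 0.004006

0.00401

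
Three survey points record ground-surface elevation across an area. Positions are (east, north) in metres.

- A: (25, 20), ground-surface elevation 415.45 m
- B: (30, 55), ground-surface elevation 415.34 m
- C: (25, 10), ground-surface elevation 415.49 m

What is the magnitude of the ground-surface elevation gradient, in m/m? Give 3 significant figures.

Differences from A: to B (Δx, Δy, Δh) = (5, 35, -0.11); to C = (0, -10, +0.04).
Determinant of the coordinate differences = 5·(-10) − 0·35 = -50.
∂z/∂x = [(-0.11)·(-10) − (+0.04)·35] / -50 = +0.006000
∂z/∂y = [5·(+0.04) − 0·(-0.11)] / -50 = -0.004000
|∇f| = √(0.006000² + -0.004000²) = 0.007211 m/m

0.00721 m/m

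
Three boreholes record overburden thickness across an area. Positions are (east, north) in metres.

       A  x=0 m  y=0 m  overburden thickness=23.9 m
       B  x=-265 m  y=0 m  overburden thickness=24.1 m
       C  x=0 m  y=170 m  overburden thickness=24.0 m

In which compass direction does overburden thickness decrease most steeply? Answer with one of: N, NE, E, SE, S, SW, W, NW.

SE

∂d/∂x = (24.1 − 23.9) / (-265 − 0) = -0.0007547
∂d/∂y = (24.0 − 23.9) / (170 − 0) = +0.0005882
Steepest decrease is along −∇f = (+0.0007547 E, -0.0005882 N) → southeast.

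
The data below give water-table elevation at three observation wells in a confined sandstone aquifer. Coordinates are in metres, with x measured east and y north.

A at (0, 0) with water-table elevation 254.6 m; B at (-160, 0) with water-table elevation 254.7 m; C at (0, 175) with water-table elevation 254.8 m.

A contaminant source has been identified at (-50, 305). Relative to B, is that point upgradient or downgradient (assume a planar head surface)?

upgradient

∂h/∂x = (254.7 − 254.6) / (-160 − 0) = -0.0006250
∂h/∂y = (254.8 − 254.6) / (175 − 0) = +0.001143
Head at (-50, 305) = 254.6 + (-0.0006250)·(-50) + (+0.001143)·(305) = 254.98 m.
That is higher than the 254.7 m at B, so the point is upgradient.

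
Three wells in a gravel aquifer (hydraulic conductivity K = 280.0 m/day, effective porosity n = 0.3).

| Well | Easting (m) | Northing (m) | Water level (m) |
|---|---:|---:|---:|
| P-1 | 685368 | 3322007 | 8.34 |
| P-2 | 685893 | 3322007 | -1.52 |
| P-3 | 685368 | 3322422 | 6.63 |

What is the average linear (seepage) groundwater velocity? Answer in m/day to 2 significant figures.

∂h/∂x = (-1.52 − 8.34) / (685893 − 685368) = -0.01878
∂h/∂y = (6.63 − 8.34) / (3322422 − 3322007) = -0.004120
|∇h| = √(-0.01878² + -0.004120²) = 0.01923
Seepage velocity v = K·i/n = 280.0 × 0.01923 / 0.3 = 17.95 m/day.

18 m/day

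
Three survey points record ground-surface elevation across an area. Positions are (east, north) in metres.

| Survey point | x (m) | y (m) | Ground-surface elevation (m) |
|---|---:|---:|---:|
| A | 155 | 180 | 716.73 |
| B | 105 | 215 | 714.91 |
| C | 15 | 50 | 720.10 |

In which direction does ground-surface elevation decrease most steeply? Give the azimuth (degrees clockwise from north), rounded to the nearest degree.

344°

Differences from A: to B (Δx, Δy, Δh) = (-50, 35, -1.82); to C = (-140, -130, +3.37).
Determinant of the coordinate differences = (-50)·(-130) − (-140)·35 = 11400.
∂z/∂x = [(-1.82)·(-130) − (+3.37)·35] / 11400 = +0.01041
∂z/∂y = [(-50)·(+3.37) − (-140)·(-1.82)] / 11400 = -0.03713
Steepest decrease is along −∇f: components (-0.01041 E, +0.03713 N).
Azimuth = atan2(-0.01041, +0.03713) = 344.3° ≈ 344°.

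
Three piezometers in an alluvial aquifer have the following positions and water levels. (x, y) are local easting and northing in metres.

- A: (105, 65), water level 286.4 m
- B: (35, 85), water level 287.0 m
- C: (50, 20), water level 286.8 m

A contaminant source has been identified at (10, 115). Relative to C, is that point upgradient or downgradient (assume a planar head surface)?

upgradient

Taking A as reference: B−A = (-70, 20, +0.6); C−A = (-55, -45, +0.4).
Determinant of the coordinate differences = (-70)·(-45) − (-55)·20 = 4250.
∂h/∂x = [(+0.6)·(-45) − (+0.4)·20] / 4250 = -0.008235
∂h/∂y = [(-70)·(+0.4) − (-55)·(+0.6)] / 4250 = +0.001176
Head at (10, 115) = 286.4 + (-0.008235)·(-95) + (+0.001176)·(50) = 287.24 m.
That is higher than the 286.8 m at C, so the point is upgradient.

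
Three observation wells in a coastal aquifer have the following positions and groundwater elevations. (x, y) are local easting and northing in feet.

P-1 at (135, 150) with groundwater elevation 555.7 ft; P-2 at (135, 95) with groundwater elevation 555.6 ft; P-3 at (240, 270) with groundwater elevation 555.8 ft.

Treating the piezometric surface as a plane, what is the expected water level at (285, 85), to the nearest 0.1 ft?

555.4 ft

Differences from P-1: to P-2 (Δx, Δy, Δh) = (0, -55, -0.1); to P-3 = (105, 120, +0.1).
Solve a·Δx + b·Δy = Δh: det = 0·120 − 105·(-55) = 5775.
∂h/∂x = [(-0.1)·120 − (+0.1)·(-55)] / 5775 = -0.001126
∂h/∂y = [0·(+0.1) − 105·(-0.1)] / 5775 = +0.001818
h(285, 85) = 555.7 + (-0.001126)·(150) + (+0.001818)·(-65) = 555.7 -0.169 -0.118 = 555.413 ft.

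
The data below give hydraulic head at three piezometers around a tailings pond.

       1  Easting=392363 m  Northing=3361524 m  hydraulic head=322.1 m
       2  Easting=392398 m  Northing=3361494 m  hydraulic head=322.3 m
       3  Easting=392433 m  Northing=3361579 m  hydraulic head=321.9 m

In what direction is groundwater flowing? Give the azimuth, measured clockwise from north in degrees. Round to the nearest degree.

347°

Taking 1 as reference: 2−1 = (35, -30, +0.2); 3−1 = (70, 55, -0.2).
Determinant of the coordinate differences = 35·55 − 70·(-30) = 4025.
∂h/∂x = [(+0.2)·55 − (-0.2)·(-30)] / 4025 = +0.001242
∂h/∂y = [35·(-0.2) − 70·(+0.2)] / 4025 = -0.005217
Flow direction (−∇h) has components (-0.001242 E, +0.005217 N).
Azimuth = atan2(E, N) = atan2(-0.001242, +0.005217) = 346.6° ≈ 347°.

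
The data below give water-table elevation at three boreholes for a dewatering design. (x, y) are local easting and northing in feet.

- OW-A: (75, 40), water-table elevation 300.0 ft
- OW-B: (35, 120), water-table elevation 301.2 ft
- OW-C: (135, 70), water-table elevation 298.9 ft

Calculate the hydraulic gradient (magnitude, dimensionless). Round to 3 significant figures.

0.0212

With h = a·x + b·y + c and OW-A as origin, the differences give:
  (-40)·a + 80·b = +1.2
  60·a + 30·b = -1.1
Eliminate b (×30 and ×80, subtract): -6000·a = 124.00 → a = ∂h/∂x = -0.02067
Back-substitute: b = ∂h/∂y = +0.004667.
|∇h| = √(-0.02067² + 0.004667²) = 0.02119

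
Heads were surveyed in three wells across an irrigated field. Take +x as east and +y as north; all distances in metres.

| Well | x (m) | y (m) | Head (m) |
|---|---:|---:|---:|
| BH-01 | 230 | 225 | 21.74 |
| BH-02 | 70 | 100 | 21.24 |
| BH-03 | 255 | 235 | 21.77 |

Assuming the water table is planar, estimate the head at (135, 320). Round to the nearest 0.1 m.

22.3 m

Taking BH-01 as reference: BH-02−BH-01 = (-160, -125, -0.50); BH-03−BH-01 = (25, 10, +0.03).
Determinant of the coordinate differences = (-160)·10 − 25·(-125) = 1525.
∂h/∂x = [(-0.50)·10 − (+0.03)·(-125)] / 1525 = -0.0008197
∂h/∂y = [(-160)·(+0.03) − 25·(-0.50)] / 1525 = +0.005049
h(135, 320) = 21.74 + (-0.0008197)·(-95) + (+0.005049)·(95) = 21.74 +0.078 +0.480 = 22.298 m.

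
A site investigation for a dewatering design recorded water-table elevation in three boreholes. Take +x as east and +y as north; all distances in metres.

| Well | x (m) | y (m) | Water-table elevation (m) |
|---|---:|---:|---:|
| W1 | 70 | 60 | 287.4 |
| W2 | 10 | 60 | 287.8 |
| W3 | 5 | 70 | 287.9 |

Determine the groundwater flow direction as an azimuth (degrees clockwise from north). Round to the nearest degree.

With h = a·x + b·y + c and W1 as origin, the differences give:
  (-60)·a + 0·b = +0.4
  (-65)·a + 10·b = +0.5
Eliminate b (×10 and ×0, subtract): -600·a = 4.00 → a = ∂h/∂x = -0.006667
Back-substitute: b = ∂h/∂y = +0.006667.
Flow direction (−∇h) has components (+0.006667 E, -0.006667 N).
Azimuth = atan2(E, N) = atan2(+0.006667, -0.006667) = 135.0° ≈ 135°.

135°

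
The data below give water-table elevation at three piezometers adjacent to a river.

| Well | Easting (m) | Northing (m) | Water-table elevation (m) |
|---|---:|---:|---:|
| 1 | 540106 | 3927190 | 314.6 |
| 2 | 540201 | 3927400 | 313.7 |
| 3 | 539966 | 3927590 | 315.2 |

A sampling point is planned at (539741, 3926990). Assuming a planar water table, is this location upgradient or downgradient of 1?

With h = a·x + b·y + c and 1 as origin, the differences give:
  95·a + 210·b = -0.9
  (-140)·a + 400·b = +0.6
Eliminate b (×400 and ×210, subtract): 67400·a = -486.00 → a = ∂h/∂x = -0.007211
Back-substitute: b = ∂h/∂y = -0.001024.
Head at (539741, 3926990) = 314.6 + (-0.007211)·(-365) + (-0.001024)·(-200) = 317.44 m.
That is higher than the 314.6 m at 1, so the point is upgradient.

upgradient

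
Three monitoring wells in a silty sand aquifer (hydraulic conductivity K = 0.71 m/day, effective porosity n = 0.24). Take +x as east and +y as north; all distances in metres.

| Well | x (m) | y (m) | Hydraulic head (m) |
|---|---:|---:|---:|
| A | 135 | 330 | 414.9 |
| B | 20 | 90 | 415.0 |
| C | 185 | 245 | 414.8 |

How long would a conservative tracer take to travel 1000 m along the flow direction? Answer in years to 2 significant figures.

Three-point gradient (reference A): Δ to B = (-115, -240, +0.1), Δ to C = (50, -85, -0.1).
∂h/∂x = -0.001493, ∂h/∂y = +0.0002985 (det = 21775).
|∇h| = √(-0.001493² + 0.0002985²) = 0.001523
Seepage velocity v = K·i/n = 0.71 × 0.001523 / 0.24 = 0.004506 m/day.
t = 1000 / 0.004506 = 2.219e+05 days = 608 years.

610 years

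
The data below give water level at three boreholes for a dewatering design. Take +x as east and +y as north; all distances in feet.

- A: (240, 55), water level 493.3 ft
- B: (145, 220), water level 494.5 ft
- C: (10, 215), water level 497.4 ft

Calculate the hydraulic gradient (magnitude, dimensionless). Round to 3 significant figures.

Three-point gradient (reference A): Δ to B = (-95, 165, +1.2), Δ to C = (-230, 160, +4.1).
∂h/∂x = -0.02130, ∂h/∂y = -0.004989 (det = 22750).
|∇h| = √(-0.02130² + -0.004989²) = 0.02188

0.0219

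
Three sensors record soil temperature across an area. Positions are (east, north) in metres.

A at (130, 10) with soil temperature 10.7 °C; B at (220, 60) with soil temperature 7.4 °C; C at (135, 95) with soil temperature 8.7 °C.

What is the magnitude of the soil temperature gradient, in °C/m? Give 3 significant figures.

0.0329 °C/m

Differences from A: to B (Δx, Δy, Δh) = (90, 50, -3.3); to C = (5, 85, -2.0).
Solve a·Δx + b·Δy = ΔT: det = 90·85 − 5·50 = 7400.
∂T/∂x = [(-3.3)·85 − (-2.0)·50] / 7400 = -0.02439
∂T/∂y = [90·(-2.0) − 5·(-3.3)] / 7400 = -0.02209
|∇f| = √(-0.02439² + -0.02209²) = 0.03291 °C/m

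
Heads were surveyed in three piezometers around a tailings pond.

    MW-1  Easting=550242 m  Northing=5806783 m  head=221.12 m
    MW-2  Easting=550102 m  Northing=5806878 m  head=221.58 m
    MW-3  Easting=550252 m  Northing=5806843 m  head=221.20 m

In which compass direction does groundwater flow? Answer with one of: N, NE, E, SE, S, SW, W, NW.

Taking MW-1 as reference: MW-2−MW-1 = (-140, 95, +0.46); MW-3−MW-1 = (10, 60, +0.08).
Determinant of the coordinate differences = (-140)·60 − 10·95 = -9350.
∂h/∂x = [(+0.46)·60 − (+0.08)·95] / -9350 = -0.002139
∂h/∂y = [(-140)·(+0.08) − 10·(+0.46)] / -9350 = +0.001690
Flow = −∇h = (+0.002139 east, -0.001690 north), which points southeast.

SE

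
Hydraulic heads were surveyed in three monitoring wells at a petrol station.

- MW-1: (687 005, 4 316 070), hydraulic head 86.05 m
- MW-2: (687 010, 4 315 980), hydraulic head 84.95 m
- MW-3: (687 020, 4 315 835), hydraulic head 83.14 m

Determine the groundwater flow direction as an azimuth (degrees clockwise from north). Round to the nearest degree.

120°

Three-point gradient (reference MW-1): Δ to MW-2 = (5, -90, -1.10), Δ to MW-3 = (15, -235, -2.91).
∂h/∂x = -0.01943, ∂h/∂y = +0.01114 (det = 175).
Flow direction (−∇h) has components (+0.01943 E, -0.01114 N).
Azimuth = atan2(E, N) = atan2(+0.01943, -0.01114) = 119.8° ≈ 120°.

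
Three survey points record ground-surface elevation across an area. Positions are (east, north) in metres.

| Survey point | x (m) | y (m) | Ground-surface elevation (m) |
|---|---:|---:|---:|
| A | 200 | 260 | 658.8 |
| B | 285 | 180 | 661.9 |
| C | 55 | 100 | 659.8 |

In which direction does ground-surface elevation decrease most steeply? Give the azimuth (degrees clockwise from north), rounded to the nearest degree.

Three-point gradient (reference A): Δ to B = (85, -80, +3.1), Δ to C = (-145, -160, +1.0).
∂z/∂x = +0.01651, ∂z/∂y = -0.02121 (det = -25200).
Steepest decrease is along −∇f: components (-0.01651 E, +0.02121 N).
Azimuth = atan2(-0.01651, +0.02121) = 322.1° ≈ 322°.

322°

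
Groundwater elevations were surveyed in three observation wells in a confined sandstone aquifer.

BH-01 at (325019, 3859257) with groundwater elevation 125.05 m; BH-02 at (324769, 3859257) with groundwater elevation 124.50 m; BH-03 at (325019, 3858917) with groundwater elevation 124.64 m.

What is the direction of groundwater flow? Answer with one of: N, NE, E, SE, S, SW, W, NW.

∂h/∂x = (124.50 − 125.05) / (324769 − 325019) = +0.002200
∂h/∂y = (124.64 − 125.05) / (3858917 − 3859257) = +0.001206
Flow = −∇h = (-0.002200 east, -0.001206 north), which points southwest.

SW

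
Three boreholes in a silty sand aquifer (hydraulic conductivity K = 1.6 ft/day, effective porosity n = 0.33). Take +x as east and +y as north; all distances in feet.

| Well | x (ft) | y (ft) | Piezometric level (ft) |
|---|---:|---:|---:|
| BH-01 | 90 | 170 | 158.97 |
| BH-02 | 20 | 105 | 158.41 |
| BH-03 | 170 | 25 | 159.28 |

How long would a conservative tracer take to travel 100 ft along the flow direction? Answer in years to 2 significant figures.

8.3 years

Differences from BH-01: to BH-02 (Δx, Δy, Δh) = (-70, -65, -0.56); to BH-03 = (80, -145, +0.31).
Solve a·Δx + b·Δy = Δh: det = (-70)·(-145) − 80·(-65) = 15350.
∂h/∂x = [(-0.56)·(-145) − (+0.31)·(-65)] / 15350 = +0.006603
∂h/∂y = [(-70)·(+0.31) − 80·(-0.56)] / 15350 = +0.001505
|∇h| = √(0.006603² + 0.001505²) = 0.006772
Seepage velocity v = K·i/n = 1.6 × 0.006772 / 0.33 = 0.03283 ft/day.
t = 100 / 0.03283 = 3046 days = 8.34 years.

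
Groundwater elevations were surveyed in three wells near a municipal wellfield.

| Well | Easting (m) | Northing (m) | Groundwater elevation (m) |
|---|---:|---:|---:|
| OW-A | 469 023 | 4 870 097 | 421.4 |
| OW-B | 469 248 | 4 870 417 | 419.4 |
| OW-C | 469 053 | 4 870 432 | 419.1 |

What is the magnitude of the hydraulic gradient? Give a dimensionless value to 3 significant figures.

0.00703

With h = a·x + b·y + c and OW-A as origin, the differences give:
  225·a + 320·b = -2.0
  30·a + 335·b = -2.3
Eliminate b (×335 and ×320, subtract): 65775·a = 66.00 → a = ∂h/∂x = +0.001003
Back-substitute: b = ∂h/∂y = -0.006956.
|∇h| = √(0.001003² + -0.006956²) = 0.007028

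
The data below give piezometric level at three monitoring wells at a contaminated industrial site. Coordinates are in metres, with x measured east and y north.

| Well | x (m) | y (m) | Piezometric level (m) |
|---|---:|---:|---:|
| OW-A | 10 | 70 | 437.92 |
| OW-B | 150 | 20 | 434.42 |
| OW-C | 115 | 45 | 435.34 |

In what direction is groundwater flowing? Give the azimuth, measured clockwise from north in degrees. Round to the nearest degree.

Taking OW-A as reference: OW-B−OW-A = (140, -50, -3.50); OW-C−OW-A = (105, -25, -2.58).
Determinant of the coordinate differences = 140·(-25) − 105·(-50) = 1750.
∂h/∂x = [(-3.50)·(-25) − (-2.58)·(-50)] / 1750 = -0.02371
∂h/∂y = [140·(-2.58) − 105·(-3.50)] / 1750 = +0.003600
Flow direction (−∇h) has components (+0.02371 E, -0.003600 N).
Azimuth = atan2(E, N) = atan2(+0.02371, -0.003600) = 98.6° ≈ 099°.

099°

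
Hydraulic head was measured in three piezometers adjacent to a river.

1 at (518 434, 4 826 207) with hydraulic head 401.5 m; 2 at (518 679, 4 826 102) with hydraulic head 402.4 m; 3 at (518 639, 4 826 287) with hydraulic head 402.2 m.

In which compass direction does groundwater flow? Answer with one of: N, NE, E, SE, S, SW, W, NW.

Taking 1 as reference: 2−1 = (245, -105, +0.9); 3−1 = (205, 80, +0.7).
Solve a·Δx + b·Δy = Δh: det = 245·80 − 205·(-105) = 41125.
∂h/∂x = [(+0.9)·80 − (+0.7)·(-105)] / 41125 = +0.003538
∂h/∂y = [245·(+0.7) − 205·(+0.9)] / 41125 = -0.0003161
Flow = −∇h = (-0.003538 east, +0.0003161 north), which points west.

W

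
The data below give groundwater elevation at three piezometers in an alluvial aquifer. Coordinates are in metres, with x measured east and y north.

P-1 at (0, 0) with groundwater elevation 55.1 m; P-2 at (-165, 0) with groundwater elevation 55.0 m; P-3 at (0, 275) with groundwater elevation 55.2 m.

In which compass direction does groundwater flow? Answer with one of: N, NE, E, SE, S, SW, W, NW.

SW

∂h/∂x = (55.0 − 55.1) / (-165 − 0) = +0.0006061
∂h/∂y = (55.2 − 55.1) / (275 − 0) = +0.0003636
Flow = −∇h = (-0.0006061 east, -0.0003636 north), which points southwest.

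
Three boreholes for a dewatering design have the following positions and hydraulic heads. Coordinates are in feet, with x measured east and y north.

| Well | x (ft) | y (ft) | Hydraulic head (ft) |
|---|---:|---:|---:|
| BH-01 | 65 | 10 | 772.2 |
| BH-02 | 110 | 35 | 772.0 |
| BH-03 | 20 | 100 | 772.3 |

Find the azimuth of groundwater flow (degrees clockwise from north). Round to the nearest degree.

078°

Taking BH-01 as reference: BH-02−BH-01 = (45, 25, -0.2); BH-03−BH-01 = (-45, 90, +0.1).
Determinant of the coordinate differences = 45·90 − (-45)·25 = 5175.
∂h/∂x = [(-0.2)·90 − (+0.1)·25] / 5175 = -0.003961
∂h/∂y = [45·(+0.1) − (-45)·(-0.2)] / 5175 = -0.0008696
Flow direction (−∇h) has components (+0.003961 E, +0.0008696 N).
Azimuth = atan2(E, N) = atan2(+0.003961, +0.0008696) = 77.6° ≈ 078°.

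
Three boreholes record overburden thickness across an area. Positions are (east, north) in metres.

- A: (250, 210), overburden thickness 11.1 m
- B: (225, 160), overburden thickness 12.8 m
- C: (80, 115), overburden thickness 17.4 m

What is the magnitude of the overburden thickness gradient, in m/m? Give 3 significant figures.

Differences from A: to B (Δx, Δy, Δh) = (-25, -50, +1.7); to C = (-170, -95, +6.3).
Determinant of the coordinate differences = (-25)·(-95) − (-170)·(-50) = -6125.
∂d/∂x = [(+1.7)·(-95) − (+6.3)·(-50)] / -6125 = -0.02506
∂d/∂y = [(-25)·(+6.3) − (-170)·(+1.7)] / -6125 = -0.02147
|∇f| = √(-0.02506² + -0.02147²) = 0.033 m/m

0.0330 m/m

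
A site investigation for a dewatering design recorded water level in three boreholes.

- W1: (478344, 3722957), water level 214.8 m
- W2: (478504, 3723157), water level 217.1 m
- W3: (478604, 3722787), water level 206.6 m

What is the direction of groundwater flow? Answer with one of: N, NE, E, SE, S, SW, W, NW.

SE

With h = a·x + b·y + c and W1 as origin, the differences give:
  160·a + 200·b = +2.3
  260·a + (-170)·b = -8.2
Eliminate b (×(-170) and ×200, subtract): -79200·a = 1249.00 → a = ∂h/∂x = -0.01577
Back-substitute: b = ∂h/∂y = +0.02412.
Flow = −∇h = (+0.01577 east, -0.02412 north), which points southeast.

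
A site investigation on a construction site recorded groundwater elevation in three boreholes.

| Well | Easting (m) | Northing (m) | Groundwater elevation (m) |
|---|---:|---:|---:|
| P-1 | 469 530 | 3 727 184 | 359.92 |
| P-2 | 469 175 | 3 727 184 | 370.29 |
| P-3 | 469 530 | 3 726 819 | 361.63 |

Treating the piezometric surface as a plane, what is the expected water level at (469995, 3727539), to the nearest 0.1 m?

344.7 m

∂h/∂x = (370.29 − 359.92) / (469175 − 469530) = -0.02921
∂h/∂y = (361.63 − 359.92) / (3726819 − 3727184) = -0.004685
h(469995, 3727539) = 359.92 + (-0.02921)·(465) + (-0.004685)·(355) = 359.92 -13.583 -1.663 = 344.674 m.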